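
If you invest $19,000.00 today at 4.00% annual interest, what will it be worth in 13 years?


Future value formula: FV = PV × (1 + r)^t
FV = $19,000.00 × (1 + 0.04)^13
FV = $19,000.00 × 1.6650735
FV = $31,636.40

FV = PV × (1 + r)^t = $31,636.40


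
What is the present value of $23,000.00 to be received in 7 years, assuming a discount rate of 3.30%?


Present value formula: PV = FV / (1 + r)^t
PV = $23,000.00 / (1 + 0.033)^7
PV = $23,000.00 / 1.2551691
PV = $18,324.22

PV = FV / (1 + r)^t = $18,324.22


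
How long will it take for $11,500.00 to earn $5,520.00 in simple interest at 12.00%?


Rearrange the simple interest formula for t:
I = P × r × t  ⇒  t = I / (P × r)
t = $5,520.00 / ($11,500.00 × 0.12)
t = 4

t = I/(P×r) = 4 years


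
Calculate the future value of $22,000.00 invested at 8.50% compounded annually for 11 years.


Compound interest formula: A = P(1 + r/n)^(nt)
A = $22,000.00 × (1 + 0.085/1)^(1 × 11)
Growth factor: (1 + 0.085/1)^11 = 2.453167
A = $22,000.00 × 2.453167
A = $53,969.67

A = P(1 + r/n)^(nt) = $53,969.67


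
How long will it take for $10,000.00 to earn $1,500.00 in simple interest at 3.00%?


Rearrange the simple interest formula for t:
I = P × r × t  ⇒  t = I / (P × r)
t = $1,500.00 / ($10,000.00 × 0.03)
t = 5

t = I/(P×r) = 5 years


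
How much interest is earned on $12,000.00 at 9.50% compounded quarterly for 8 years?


Compound interest earned = final amount − principal.
A = P(1 + r/n)^(nt) = $12,000.00 × (1 + 0.095/4)^(4 × 8) = $25,432.35
Interest = A − P = $25,432.35 − $12,000.00 = $13,432.35

Interest = A - P = $13,432.35


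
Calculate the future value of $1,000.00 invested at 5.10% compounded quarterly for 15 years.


Compound interest formula: A = P(1 + r/n)^(nt)
A = $1,000.00 × (1 + 0.051/4)^(4 × 15)
Growth factor: (1 + 0.051/4)^60 = 2.138627
A = $1,000.00 × 2.138627
A = $2,138.63

A = P(1 + r/n)^(nt) = $2,138.63


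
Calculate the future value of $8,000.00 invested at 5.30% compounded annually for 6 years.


Compound interest formula: A = P(1 + r/n)^(nt)
A = $8,000.00 × (1 + 0.053/1)^(1 × 6)
Growth factor: (1 + 0.053/1)^6 = 1.3632334
A = $8,000.00 × 1.3632334
A = $10,905.87

A = P(1 + r/n)^(nt) = $10,905.87


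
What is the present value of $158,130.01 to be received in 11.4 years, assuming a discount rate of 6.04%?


Present value formula: PV = FV / (1 + r)^t
PV = $158,130.01 / (1 + 0.0604)^11.4
PV = $158,130.01 / 1.9514382
PV = $81,032.55

PV = FV / (1 + r)^t = $81,032.55


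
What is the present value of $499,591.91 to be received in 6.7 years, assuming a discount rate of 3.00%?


Present value formula: PV = FV / (1 + r)^t
PV = $499,591.91 / (1 + 0.03)^6.7
PV = $499,591.91 / 1.219016
PV = $409,832.12

PV = FV / (1 + r)^t = $409,832.12


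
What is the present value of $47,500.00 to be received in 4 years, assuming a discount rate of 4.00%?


Present value formula: PV = FV / (1 + r)^t
PV = $47,500.00 / (1 + 0.04)^4
PV = $47,500.00 / 1.1698586
PV = $40,603.20

PV = FV / (1 + r)^t = $40,603.20


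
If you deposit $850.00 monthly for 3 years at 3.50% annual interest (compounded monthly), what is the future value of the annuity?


Future value of an ordinary annuity: FV = PMT × ((1 + r)^n − 1) / r
Monthly rate r = 0.035/12 ≈ 0.00291667, n = 36
FV = $850.00 × ((1 + 0.035/12)^36 − 1) / (0.035/12)
FV = $850.00 × 37.899729
FV = $32,214.77

FV = PMT × ((1+r)^n - 1)/r = $32,214.77


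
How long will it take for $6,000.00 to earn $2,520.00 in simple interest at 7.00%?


Rearrange the simple interest formula for t:
I = P × r × t  ⇒  t = I / (P × r)
t = $2,520.00 / ($6,000.00 × 0.07)
t = 6

t = I/(P×r) = 6 years


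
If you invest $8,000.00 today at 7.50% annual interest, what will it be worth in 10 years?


Future value formula: FV = PV × (1 + r)^t
FV = $8,000.00 × (1 + 0.075)^10
FV = $8,000.00 × 2.0610316
FV = $16,488.25

FV = PV × (1 + r)^t = $16,488.25


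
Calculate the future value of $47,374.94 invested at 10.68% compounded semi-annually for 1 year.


Compound interest formula: A = P(1 + r/n)^(nt)
A = $47,374.94 × (1 + 0.1068/2)^(2 × 1)
Growth factor: (1 + 0.1068/2)^2 = 1.1096516
A = $47,374.94 × 1.1096516
A = $52,569.68

A = P(1 + r/n)^(nt) = $52,569.68


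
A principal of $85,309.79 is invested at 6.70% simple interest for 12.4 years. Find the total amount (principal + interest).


Total amount formula: A = P(1 + rt) = P + P·r·t
Interest: I = P × r × t = $85,309.79 × 0.067 × 12.4 = $70,875.37
A = P + I = $85,309.79 + $70,875.37 = $156,185.16

A = P + I = P(1 + rt) = $156,185.16


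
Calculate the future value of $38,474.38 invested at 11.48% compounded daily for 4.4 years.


Compound interest formula: A = P(1 + r/n)^(nt)
A = $38,474.38 × (1 + 0.1148/365)^(365 × 4.4)
Growth factor: (1 + 0.1148/365)^1606 = 1.6570528
A = $38,474.38 × 1.6570528
A = $63,754.08

A = P(1 + r/n)^(nt) = $63,754.08


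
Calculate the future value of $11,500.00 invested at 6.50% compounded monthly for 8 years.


Compound interest formula: A = P(1 + r/n)^(nt)
A = $11,500.00 × (1 + 0.065/12)^(12 × 8)
Growth factor: (1 + 0.065/12)^96 = 1.679669
A = $11,500.00 × 1.679669
A = $19,316.19

A = P(1 + r/n)^(nt) = $19,316.19


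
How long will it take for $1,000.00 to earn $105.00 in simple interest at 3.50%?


Rearrange the simple interest formula for t:
I = P × r × t  ⇒  t = I / (P × r)
t = $105.00 / ($1,000.00 × 0.035)
t = 3

t = I/(P×r) = 3 years


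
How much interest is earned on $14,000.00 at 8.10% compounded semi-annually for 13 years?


Compound interest earned = final amount − principal.
A = P(1 + r/n)^(nt) = $14,000.00 × (1 + 0.081/2)^(2 × 13) = $39,302.69
Interest = A − P = $39,302.69 − $14,000.00 = $25,302.69

Interest = A - P = $25,302.69


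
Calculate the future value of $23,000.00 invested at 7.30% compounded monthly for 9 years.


Compound interest formula: A = P(1 + r/n)^(nt)
A = $23,000.00 × (1 + 0.073/12)^(12 × 9)
Growth factor: (1 + 0.073/12)^108 = 1.9251612
A = $23,000.00 × 1.9251612
A = $44,278.71

A = P(1 + r/n)^(nt) = $44,278.71


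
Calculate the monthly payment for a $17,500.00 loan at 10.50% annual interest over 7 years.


Loan payment formula: PMT = PV × r / (1 − (1 + r)^(−n))
Monthly rate r = 0.105/12 = 0.00875, n = 84 months
Denominator: 1 − (1 + 0.105/12)^(−84) = 0.518959
PMT = $17,500.00 × (0.105/12) / 0.518959
PMT = $295.06 per month

PMT = PV × r / (1-(1+r)^(-n)) = $295.06/month


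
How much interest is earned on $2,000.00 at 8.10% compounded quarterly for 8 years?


Compound interest earned = final amount − principal.
A = P(1 + r/n)^(nt) = $2,000.00 × (1 + 0.081/4)^(4 × 8) = $3,798.76
Interest = A − P = $3,798.76 − $2,000.00 = $1,798.76

Interest = A - P = $1,798.76


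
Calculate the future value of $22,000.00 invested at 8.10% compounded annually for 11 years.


Compound interest formula: A = P(1 + r/n)^(nt)
A = $22,000.00 × (1 + 0.081/1)^(1 × 11)
Growth factor: (1 + 0.081/1)^11 = 2.3554974
A = $22,000.00 × 2.3554974
A = $51,820.94

A = P(1 + r/n)^(nt) = $51,820.94


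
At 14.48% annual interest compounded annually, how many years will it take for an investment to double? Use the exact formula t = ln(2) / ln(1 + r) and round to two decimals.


Doubling condition: (1 + r)^t = 2
Take ln of both sides: t × ln(1 + r) = ln(2)
t = ln(2) / ln(1 + r)
t = 0.693147 / 0.135230
t = 5.13

t = ln(2) / ln(1 + r) = 5.13 years


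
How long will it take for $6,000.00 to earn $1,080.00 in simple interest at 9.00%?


Rearrange the simple interest formula for t:
I = P × r × t  ⇒  t = I / (P × r)
t = $1,080.00 / ($6,000.00 × 0.09)
t = 2

t = I/(P×r) = 2 years


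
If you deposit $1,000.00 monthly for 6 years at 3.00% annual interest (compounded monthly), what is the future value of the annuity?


Future value of an ordinary annuity: FV = PMT × ((1 + r)^n − 1) / r
Monthly rate r = 0.03/12 = 0.0025, n = 72
FV = $1,000.00 × ((1 + 0.03/12)^72 − 1) / (0.03/12)
FV = $1,000.00 × 78.779387
FV = $78,779.39

FV = PMT × ((1+r)^n - 1)/r = $78,779.39


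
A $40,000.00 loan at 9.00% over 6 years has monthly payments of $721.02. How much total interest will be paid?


Total paid over the life of the loan = PMT × n.
Total paid = $721.02 × 72 = $51,913.44
Total interest = total paid − principal = $51,913.44 − $40,000.00 = $11,913.44

Total interest = (PMT × n) - PV = $11,913.44


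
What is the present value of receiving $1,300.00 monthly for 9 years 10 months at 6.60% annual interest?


Present value of an ordinary annuity: PV = PMT × (1 − (1 + r)^(−n)) / r
Monthly rate r = 0.066/12 = 0.0055, n = 118
PV = $1,300.00 × (1 − (1 + 0.066/12)^(−118)) / (0.066/12)
PV = $1,300.00 × 86.636699
PV = $112,627.71

PV = PMT × (1-(1+r)^(-n))/r = $112,627.71


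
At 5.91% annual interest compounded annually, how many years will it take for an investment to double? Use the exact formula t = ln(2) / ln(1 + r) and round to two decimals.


Doubling condition: (1 + r)^t = 2
Take ln of both sides: t × ln(1 + r) = ln(2)
t = ln(2) / ln(1 + r)
t = 0.693147 / 0.057419
t = 12.07

t = ln(2) / ln(1 + r) = 12.07 years


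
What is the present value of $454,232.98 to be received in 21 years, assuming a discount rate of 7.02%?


Present value formula: PV = FV / (1 + r)^t
PV = $454,232.98 / (1 + 0.0702)^21
PV = $454,232.98 / 4.1568455
PV = $109,273.48

PV = FV / (1 + r)^t = $109,273.48


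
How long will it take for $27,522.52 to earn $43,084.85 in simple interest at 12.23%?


Rearrange the simple interest formula for t:
I = P × r × t  ⇒  t = I / (P × r)
t = $43,084.85 / ($27,522.52 × 0.1223)
t = 12.8

t = I/(P×r) = 12.8 years


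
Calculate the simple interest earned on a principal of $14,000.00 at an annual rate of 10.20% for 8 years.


Simple interest formula: I = P × r × t
I = $14,000.00 × 0.102 × 8
I = $11,424.00

I = P × r × t = $11,424.00


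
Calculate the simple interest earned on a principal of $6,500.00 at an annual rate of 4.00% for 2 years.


Simple interest formula: I = P × r × t
I = $6,500.00 × 0.04 × 2
I = $520.00

I = P × r × t = $520.00


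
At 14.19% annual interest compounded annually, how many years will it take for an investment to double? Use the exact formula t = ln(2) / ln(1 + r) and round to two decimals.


Doubling condition: (1 + r)^t = 2
Take ln of both sides: t × ln(1 + r) = ln(2)
t = ln(2) / ln(1 + r)
t = 0.693147 / 0.132694
t = 5.22

t = ln(2) / ln(1 + r) = 5.22 years


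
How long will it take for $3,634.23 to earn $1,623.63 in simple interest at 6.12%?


Rearrange the simple interest formula for t:
I = P × r × t  ⇒  t = I / (P × r)
t = $1,623.63 / ($3,634.23 × 0.0612)
t = 7.3

t = I/(P×r) = 7.3 years


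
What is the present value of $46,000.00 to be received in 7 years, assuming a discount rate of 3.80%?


Present value formula: PV = FV / (1 + r)^t
PV = $46,000.00 / (1 + 0.038)^7
PV = $46,000.00 / 1.2983192
PV = $35,430.42

PV = FV / (1 + r)^t = $35,430.42


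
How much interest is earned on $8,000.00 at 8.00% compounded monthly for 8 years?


Compound interest earned = final amount − principal.
A = P(1 + r/n)^(nt) = $8,000.00 × (1 + 0.08/12)^(12 × 8) = $15,139.66
Interest = A − P = $15,139.66 − $8,000.00 = $7,139.66

Interest = A - P = $7,139.66


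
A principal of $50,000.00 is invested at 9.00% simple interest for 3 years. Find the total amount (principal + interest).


Total amount formula: A = P(1 + rt) = P + P·r·t
Interest: I = P × r × t = $50,000.00 × 0.09 × 3 = $13,500.00
A = P + I = $50,000.00 + $13,500.00 = $63,500.00

A = P + I = P(1 + rt) = $63,500.00


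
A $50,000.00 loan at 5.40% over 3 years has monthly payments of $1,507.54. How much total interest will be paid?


Total paid over the life of the loan = PMT × n.
Total paid = $1,507.54 × 36 = $54,271.44
Total interest = total paid − principal = $54,271.44 − $50,000.00 = $4,271.44

Total interest = (PMT × n) - PV = $4,271.44


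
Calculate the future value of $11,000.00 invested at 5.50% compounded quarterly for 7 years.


Compound interest formula: A = P(1 + r/n)^(nt)
A = $11,000.00 × (1 + 0.055/4)^(4 × 7)
Growth factor: (1 + 0.055/4)^28 = 1.4657648
A = $11,000.00 × 1.4657648
A = $16,123.41

A = P(1 + r/n)^(nt) = $16,123.41


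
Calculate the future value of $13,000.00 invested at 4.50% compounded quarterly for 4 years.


Compound interest formula: A = P(1 + r/n)^(nt)
A = $13,000.00 × (1 + 0.045/4)^(4 × 4)
Growth factor: (1 + 0.045/4)^16 = 1.1960148
A = $13,000.00 × 1.1960148
A = $15,548.19

A = P(1 + r/n)^(nt) = $15,548.19


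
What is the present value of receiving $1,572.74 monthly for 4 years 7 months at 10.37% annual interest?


Present value of an ordinary annuity: PV = PMT × (1 − (1 + r)^(−n)) / r
Monthly rate r = 0.1037/12 ≈ 0.00864167, n = 55
PV = $1,572.74 × (1 − (1 + 0.1037/12)^(−55)) / (0.1037/12)
PV = $1,572.74 × 43.628800
PV = $68,616.76

PV = PMT × (1-(1+r)^(-n))/r = $68,616.76


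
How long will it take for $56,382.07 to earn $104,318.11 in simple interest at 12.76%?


Rearrange the simple interest formula for t:
I = P × r × t  ⇒  t = I / (P × r)
t = $104,318.11 / ($56,382.07 × 0.1276)
t = 14.5

t = I/(P×r) = 14.5 years


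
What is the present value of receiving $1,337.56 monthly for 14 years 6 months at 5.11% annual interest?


Present value of an ordinary annuity: PV = PMT × (1 − (1 + r)^(−n)) / r
Monthly rate r = 0.0511/12 ≈ 0.00425833, n = 174
PV = $1,337.56 × (1 − (1 + 0.0511/12)^(−174)) / (0.0511/12)
PV = $1,337.56 × 122.721413
PV = $164,147.25

PV = PMT × (1-(1+r)^(-n))/r = $164,147.25


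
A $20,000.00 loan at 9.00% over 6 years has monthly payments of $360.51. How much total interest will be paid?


Total paid over the life of the loan = PMT × n.
Total paid = $360.51 × 72 = $25,956.72
Total interest = total paid − principal = $25,956.72 − $20,000.00 = $5,956.72

Total interest = (PMT × n) - PV = $5,956.72


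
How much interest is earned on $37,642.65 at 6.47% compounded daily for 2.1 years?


Compound interest earned = final amount − principal.
A = P(1 + r/n)^(nt) = $37,642.65 × (1 + 0.0647/365)^(365 × 2.1) = $43,120.38
Interest = A − P = $43,120.38 − $37,642.65 = $5,477.73

Interest = A - P = $5,477.73


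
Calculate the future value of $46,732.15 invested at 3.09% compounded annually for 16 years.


Compound interest formula: A = P(1 + r/n)^(nt)
A = $46,732.15 × (1 + 0.0309/1)^(1 × 16)
Growth factor: (1 + 0.0309/1)^16 = 1.6272888
A = $46,732.15 × 1.6272888
A = $76,046.70

A = P(1 + r/n)^(nt) = $76,046.70


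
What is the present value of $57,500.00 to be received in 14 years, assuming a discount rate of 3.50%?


Present value formula: PV = FV / (1 + r)^t
PV = $57,500.00 / (1 + 0.035)^14
PV = $57,500.00 / 1.6186945
PV = $35,522.45

PV = FV / (1 + r)^t = $35,522.45


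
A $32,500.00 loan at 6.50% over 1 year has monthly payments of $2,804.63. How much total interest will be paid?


Total paid over the life of the loan = PMT × n.
Total paid = $2,804.63 × 12 = $33,655.56
Total interest = total paid − principal = $33,655.56 − $32,500.00 = $1,155.56

Total interest = (PMT × n) - PV = $1,155.56


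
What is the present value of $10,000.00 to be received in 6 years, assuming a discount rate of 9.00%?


Present value formula: PV = FV / (1 + r)^t
PV = $10,000.00 / (1 + 0.09)^6
PV = $10,000.00 / 1.677100
PV = $5,962.67

PV = FV / (1 + r)^t = $5,962.67


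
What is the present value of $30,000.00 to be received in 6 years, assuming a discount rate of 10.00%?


Present value formula: PV = FV / (1 + r)^t
PV = $30,000.00 / (1 + 0.1)^6
PV = $30,000.00 / 1.771561
PV = $16,934.22

PV = FV / (1 + r)^t = $16,934.22


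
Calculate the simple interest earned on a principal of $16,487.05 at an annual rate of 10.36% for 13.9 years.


Simple interest formula: I = P × r × t
I = $16,487.05 × 0.1036 × 13.9
I = $23,742.01

I = P × r × t = $23,742.01


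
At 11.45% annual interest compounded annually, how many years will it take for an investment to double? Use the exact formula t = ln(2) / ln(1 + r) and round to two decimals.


Doubling condition: (1 + r)^t = 2
Take ln of both sides: t × ln(1 + r) = ln(2)
t = ln(2) / ln(1 + r)
t = 0.693147 / 0.108406
t = 6.39

t = ln(2) / ln(1 + r) = 6.39 years


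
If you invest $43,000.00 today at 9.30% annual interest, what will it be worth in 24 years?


Future value formula: FV = PV × (1 + r)^t
FV = $43,000.00 × (1 + 0.093)^24
FV = $43,000.00 × 8.4505288
FV = $363,372.74

FV = PV × (1 + r)^t = $363,372.74


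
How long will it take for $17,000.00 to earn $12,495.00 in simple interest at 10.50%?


Rearrange the simple interest formula for t:
I = P × r × t  ⇒  t = I / (P × r)
t = $12,495.00 / ($17,000.00 × 0.105)
t = 7

t = I/(P×r) = 7 years


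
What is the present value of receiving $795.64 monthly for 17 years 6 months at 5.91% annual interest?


Present value of an ordinary annuity: PV = PMT × (1 − (1 + r)^(−n)) / r
Monthly rate r = 0.0591/12 = 0.004925, n = 210
PV = $795.64 × (1 − (1 + 0.0591/12)^(−210)) / (0.0591/12)
PV = $795.64 × 130.680920
PV = $103,974.97

PV = PMT × (1-(1+r)^(-n))/r = $103,974.97


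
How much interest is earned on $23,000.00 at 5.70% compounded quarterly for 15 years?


Compound interest earned = final amount − principal.
A = P(1 + r/n)^(nt) = $23,000.00 × (1 + 0.057/4)^(4 × 15) = $53,756.23
Interest = A − P = $53,756.23 − $23,000.00 = $30,756.23

Interest = A - P = $30,756.23


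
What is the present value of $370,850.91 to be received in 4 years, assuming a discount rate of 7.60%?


Present value formula: PV = FV / (1 + r)^t
PV = $370,850.91 / (1 + 0.076)^4
PV = $370,850.91 / 1.34044527
PV = $276,662.48

PV = FV / (1 + r)^t = $276,662.48


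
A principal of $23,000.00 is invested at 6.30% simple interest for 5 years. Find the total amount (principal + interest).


Total amount formula: A = P(1 + rt) = P + P·r·t
Interest: I = P × r × t = $23,000.00 × 0.063 × 5 = $7,245.00
A = P + I = $23,000.00 + $7,245.00 = $30,245.00

A = P + I = P(1 + rt) = $30,245.00


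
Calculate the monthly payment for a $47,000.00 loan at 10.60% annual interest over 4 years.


Loan payment formula: PMT = PV × r / (1 − (1 + r)^(−n))
Monthly rate r = 0.106/12 ≈ 0.00883333, n = 48 months
Denominator: 1 − (1 + 0.106/12)^(−48) = 0.344357
PMT = $47,000.00 × (0.106/12) / 0.344357
PMT = $1,205.63 per month

PMT = PV × r / (1-(1+r)^(-n)) = $1,205.63/month


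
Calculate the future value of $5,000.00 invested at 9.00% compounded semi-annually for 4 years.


Compound interest formula: A = P(1 + r/n)^(nt)
A = $5,000.00 × (1 + 0.09/2)^(2 × 4)
Growth factor: (1 + 0.09/2)^8 = 1.4221006
A = $5,000.00 × 1.4221006
A = $7,110.50

A = P(1 + r/n)^(nt) = $7,110.50


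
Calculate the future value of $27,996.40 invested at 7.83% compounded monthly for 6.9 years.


Compound interest formula: A = P(1 + r/n)^(nt)
A = $27,996.40 × (1 + 0.0783/12)^(12 × 6.9)
Growth factor: (1 + 0.0783/12)^82.8 = 1.7134605
A = $27,996.40 × 1.7134605
A = $47,970.73

A = P(1 + r/n)^(nt) = $47,970.73


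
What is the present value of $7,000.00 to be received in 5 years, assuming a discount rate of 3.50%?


Present value formula: PV = FV / (1 + r)^t
PV = $7,000.00 / (1 + 0.035)^5
PV = $7,000.00 / 1.187686
PV = $5,893.81

PV = FV / (1 + r)^t = $5,893.81


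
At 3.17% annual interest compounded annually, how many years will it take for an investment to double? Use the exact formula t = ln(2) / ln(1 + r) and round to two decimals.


Doubling condition: (1 + r)^t = 2
Take ln of both sides: t × ln(1 + r) = ln(2)
t = ln(2) / ln(1 + r)
t = 0.693147 / 0.031208
t = 22.21

t = ln(2) / ln(1 + r) = 22.21 years


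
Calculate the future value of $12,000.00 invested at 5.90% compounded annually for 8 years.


Compound interest formula: A = P(1 + r/n)^(nt)
A = $12,000.00 × (1 + 0.059/1)^(1 × 8)
Growth factor: (1 + 0.059/1)^8 = 1.5818587
A = $12,000.00 × 1.5818587
A = $18,982.30

A = P(1 + r/n)^(nt) = $18,982.30


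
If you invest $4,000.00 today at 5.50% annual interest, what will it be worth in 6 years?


Future value formula: FV = PV × (1 + r)^t
FV = $4,000.00 × (1 + 0.055)^6
FV = $4,000.00 × 1.378843
FV = $5,515.37

FV = PV × (1 + r)^t = $5,515.37


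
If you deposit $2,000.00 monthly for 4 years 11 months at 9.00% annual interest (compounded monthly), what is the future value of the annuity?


Future value of an ordinary annuity: FV = PMT × ((1 + r)^n − 1) / r
Monthly rate r = 0.09/12 = 0.0075, n = 59
FV = $2,000.00 × ((1 + 0.09/12)^59 − 1) / (0.09/12)
FV = $2,000.00 × 73.870111
FV = $147,740.22

FV = PMT × ((1+r)^n - 1)/r = $147,740.22


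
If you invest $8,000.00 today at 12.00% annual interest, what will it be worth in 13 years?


Future value formula: FV = PV × (1 + r)^t
FV = $8,000.00 × (1 + 0.12)^13
FV = $8,000.00 × 4.363493
FV = $34,907.94

FV = PV × (1 + r)^t = $34,907.94


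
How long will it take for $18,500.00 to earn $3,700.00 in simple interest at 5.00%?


Rearrange the simple interest formula for t:
I = P × r × t  ⇒  t = I / (P × r)
t = $3,700.00 / ($18,500.00 × 0.05)
t = 4

t = I/(P×r) = 4 years


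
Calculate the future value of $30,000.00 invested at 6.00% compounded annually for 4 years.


Compound interest formula: A = P(1 + r/n)^(nt)
A = $30,000.00 × (1 + 0.06/1)^(1 × 4)
Growth factor: (1 + 0.06/1)^4 = 1.262477
A = $30,000.00 × 1.262477
A = $37,874.31

A = P(1 + r/n)^(nt) = $37,874.31


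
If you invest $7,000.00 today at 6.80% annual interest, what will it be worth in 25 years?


Future value formula: FV = PV × (1 + r)^t
FV = $7,000.00 × (1 + 0.068)^25
FV = $7,000.00 × 5.1794222
FV = $36,255.96

FV = PV × (1 + r)^t = $36,255.96


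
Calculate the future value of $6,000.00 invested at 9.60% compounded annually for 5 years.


Compound interest formula: A = P(1 + r/n)^(nt)
A = $6,000.00 × (1 + 0.096/1)^(1 × 5)
Growth factor: (1 + 0.096/1)^5 = 1.581440
A = $6,000.00 × 1.581440
A = $9,488.64

A = P(1 + r/n)^(nt) = $9,488.64


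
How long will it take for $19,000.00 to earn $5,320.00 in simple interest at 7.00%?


Rearrange the simple interest formula for t:
I = P × r × t  ⇒  t = I / (P × r)
t = $5,320.00 / ($19,000.00 × 0.07)
t = 4

t = I/(P×r) = 4 years


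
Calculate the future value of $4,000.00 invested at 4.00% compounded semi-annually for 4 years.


Compound interest formula: A = P(1 + r/n)^(nt)
A = $4,000.00 × (1 + 0.04/2)^(2 × 4)
Growth factor: (1 + 0.04/2)^8 = 1.171659
A = $4,000.00 × 1.171659
A = $4,686.64

A = P(1 + r/n)^(nt) = $4,686.64


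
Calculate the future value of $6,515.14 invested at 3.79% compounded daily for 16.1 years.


Compound interest formula: A = P(1 + r/n)^(nt)
A = $6,515.14 × (1 + 0.0379/365)^(365 × 16.1)
Growth factor: (1 + 0.0379/365)^5876.5 = 1.840723
A = $6,515.14 × 1.840723
A = $11,992.57

A = P(1 + r/n)^(nt) = $11,992.57


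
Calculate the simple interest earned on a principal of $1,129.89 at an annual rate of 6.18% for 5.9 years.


Simple interest formula: I = P × r × t
I = $1,129.89 × 0.0618 × 5.9
I = $411.98

I = P × r × t = $411.98


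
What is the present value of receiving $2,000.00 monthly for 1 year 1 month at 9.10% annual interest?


Present value of an ordinary annuity: PV = PMT × (1 − (1 + r)^(−n)) / r
Monthly rate r = 0.091/12 ≈ 0.00758333, n = 13
PV = $2,000.00 × (1 − (1 + 0.091/12)^(−13)) / (0.091/12)
PV = $2,000.00 × 12.335309
PV = $24,670.62

PV = PMT × (1-(1+r)^(-n))/r = $24,670.62


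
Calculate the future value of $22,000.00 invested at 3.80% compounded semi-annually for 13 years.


Compound interest formula: A = P(1 + r/n)^(nt)
A = $22,000.00 × (1 + 0.038/2)^(2 × 13)
Growth factor: (1 + 0.038/2)^26 = 1.631281
A = $22,000.00 × 1.631281
A = $35,888.18

A = P(1 + r/n)^(nt) = $35,888.18


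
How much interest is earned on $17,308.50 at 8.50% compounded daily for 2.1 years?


Compound interest earned = final amount − principal.
A = P(1 + r/n)^(nt) = $17,308.50 × (1 + 0.085/365)^(365 × 2.1) = $20,690.55
Interest = A − P = $20,690.55 − $17,308.50 = $3,382.05

Interest = A - P = $3,382.05


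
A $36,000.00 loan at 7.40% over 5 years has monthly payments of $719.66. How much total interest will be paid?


Total paid over the life of the loan = PMT × n.
Total paid = $719.66 × 60 = $43,179.60
Total interest = total paid − principal = $43,179.60 − $36,000.00 = $7,179.60

Total interest = (PMT × n) - PV = $7,179.60


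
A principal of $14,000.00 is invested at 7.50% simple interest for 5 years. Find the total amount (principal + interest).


Total amount formula: A = P(1 + rt) = P + P·r·t
Interest: I = P × r × t = $14,000.00 × 0.075 × 5 = $5,250.00
A = P + I = $14,000.00 + $5,250.00 = $19,250.00

A = P + I = P(1 + rt) = $19,250.00


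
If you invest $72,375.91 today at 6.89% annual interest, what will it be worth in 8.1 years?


Future value formula: FV = PV × (1 + r)^t
FV = $72,375.91 × (1 + 0.0689)^8.1
FV = $72,375.91 × 1.7154984
FV = $124,160.76

FV = PV × (1 + r)^t = $124,160.76


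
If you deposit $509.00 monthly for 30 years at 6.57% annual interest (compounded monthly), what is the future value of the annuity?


Future value of an ordinary annuity: FV = PMT × ((1 + r)^n − 1) / r
Monthly rate r = 0.0657/12 = 0.005475, n = 360
FV = $509.00 × ((1 + 0.0657/12)^360 − 1) / (0.0657/12)
FV = $509.00 × 1121.345420
FV = $570,764.82

FV = PMT × ((1+r)^n - 1)/r = $570,764.82


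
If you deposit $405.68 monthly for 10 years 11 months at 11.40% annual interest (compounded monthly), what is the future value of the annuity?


Future value of an ordinary annuity: FV = PMT × ((1 + r)^n − 1) / r
Monthly rate r = 0.114/12 = 0.0095, n = 131
FV = $405.68 × ((1 + 0.114/12)^131 − 1) / (0.114/12)
FV = $405.68 × 257.986107
FV = $104,659.80

FV = PMT × ((1+r)^n - 1)/r = $104,659.80


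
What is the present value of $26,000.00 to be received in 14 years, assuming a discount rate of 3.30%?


Present value formula: PV = FV / (1 + r)^t
PV = $26,000.00 / (1 + 0.033)^14
PV = $26,000.00 / 1.5754496
PV = $16,503.23

PV = FV / (1 + r)^t = $16,503.23


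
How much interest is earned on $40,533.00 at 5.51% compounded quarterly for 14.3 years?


Compound interest earned = final amount − principal.
A = P(1 + r/n)^(nt) = $40,533.00 × (1 + 0.0551/4)^(4 × 14.3) = $88,647.60
Interest = A − P = $88,647.60 − $40,533.00 = $48,114.60

Interest = A - P = $48,114.60


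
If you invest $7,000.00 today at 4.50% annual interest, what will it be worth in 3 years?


Future value formula: FV = PV × (1 + r)^t
FV = $7,000.00 × (1 + 0.045)^3
FV = $7,000.00 × 1.141166
FV = $7,988.16

FV = PV × (1 + r)^t = $7,988.16


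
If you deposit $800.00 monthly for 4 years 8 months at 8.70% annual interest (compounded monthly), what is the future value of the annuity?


Future value of an ordinary annuity: FV = PMT × ((1 + r)^n − 1) / r
Monthly rate r = 0.087/12 = 0.00725, n = 56
FV = $800.00 × ((1 + 0.087/12)^56 − 1) / (0.087/12)
FV = $800.00 × 68.773238
FV = $55,018.59

FV = PMT × ((1+r)^n - 1)/r = $55,018.59


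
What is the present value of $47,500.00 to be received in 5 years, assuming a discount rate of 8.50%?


Present value formula: PV = FV / (1 + r)^t
PV = $47,500.00 / (1 + 0.085)^5
PV = $47,500.00 / 1.5036567
PV = $31,589.66

PV = FV / (1 + r)^t = $31,589.66


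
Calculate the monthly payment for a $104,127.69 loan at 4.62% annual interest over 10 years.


Loan payment formula: PMT = PV × r / (1 − (1 + r)^(−n))
Monthly rate r = 0.0462/12 = 0.00385, n = 120 months
Denominator: 1 − (1 + 0.0462/12)^(−120) = 0.3694185
PMT = $104,127.69 × (0.0462/12) / 0.3694185
PMT = $1,085.20 per month

PMT = PV × r / (1-(1+r)^(-n)) = $1,085.20/month


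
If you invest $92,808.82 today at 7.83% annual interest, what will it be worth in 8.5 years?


Future value formula: FV = PV × (1 + r)^t
FV = $92,808.82 × (1 + 0.0783)^8.5
FV = $92,808.82 × 1.8979582
FV = $176,147.26

FV = PV × (1 + r)^t = $176,147.26


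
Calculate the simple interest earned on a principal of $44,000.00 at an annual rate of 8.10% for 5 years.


Simple interest formula: I = P × r × t
I = $44,000.00 × 0.081 × 5
I = $17,820.00

I = P × r × t = $17,820.00


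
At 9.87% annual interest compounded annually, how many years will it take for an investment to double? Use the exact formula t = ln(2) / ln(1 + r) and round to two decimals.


Doubling condition: (1 + r)^t = 2
Take ln of both sides: t × ln(1 + r) = ln(2)
t = ln(2) / ln(1 + r)
t = 0.693147 / 0.094128
t = 7.36

t = ln(2) / ln(1 + r) = 7.36 years


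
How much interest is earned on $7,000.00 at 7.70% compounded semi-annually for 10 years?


Compound interest earned = final amount − principal.
A = P(1 + r/n)^(nt) = $7,000.00 × (1 + 0.077/2)^(2 × 10) = $14,901.43
Interest = A − P = $14,901.43 − $7,000.00 = $7,901.43

Interest = A - P = $7,901.43


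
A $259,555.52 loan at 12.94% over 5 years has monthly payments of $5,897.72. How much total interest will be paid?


Total paid over the life of the loan = PMT × n.
Total paid = $5,897.72 × 60 = $353,863.20
Total interest = total paid − principal = $353,863.20 − $259,555.52 = $94,307.68

Total interest = (PMT × n) - PV = $94,307.68


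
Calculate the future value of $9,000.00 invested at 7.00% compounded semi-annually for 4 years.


Compound interest formula: A = P(1 + r/n)^(nt)
A = $9,000.00 × (1 + 0.07/2)^(2 × 4)
Growth factor: (1 + 0.07/2)^8 = 1.316809
A = $9,000.00 × 1.316809
A = $11,851.28

A = P(1 + r/n)^(nt) = $11,851.28


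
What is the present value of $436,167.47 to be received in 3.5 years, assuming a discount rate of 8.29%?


Present value formula: PV = FV / (1 + r)^t
PV = $436,167.47 / (1 + 0.0829)^3.5
PV = $436,167.47 / 1.32147587
PV = $330,060.87

PV = FV / (1 + r)^t = $330,060.87


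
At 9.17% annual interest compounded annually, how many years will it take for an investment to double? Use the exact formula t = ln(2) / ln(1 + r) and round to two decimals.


Doubling condition: (1 + r)^t = 2
Take ln of both sides: t × ln(1 + r) = ln(2)
t = ln(2) / ln(1 + r)
t = 0.693147 / 0.087736
t = 7.90

t = ln(2) / ln(1 + r) = 7.90 years


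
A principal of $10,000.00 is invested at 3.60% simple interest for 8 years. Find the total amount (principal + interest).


Total amount formula: A = P(1 + rt) = P + P·r·t
Interest: I = P × r × t = $10,000.00 × 0.036 × 8 = $2,880.00
A = P + I = $10,000.00 + $2,880.00 = $12,880.00

A = P + I = P(1 + rt) = $12,880.00


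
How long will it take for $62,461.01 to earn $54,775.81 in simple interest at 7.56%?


Rearrange the simple interest formula for t:
I = P × r × t  ⇒  t = I / (P × r)
t = $54,775.81 / ($62,461.01 × 0.0756)
t = 11.6

t = I/(P×r) = 11.6 years


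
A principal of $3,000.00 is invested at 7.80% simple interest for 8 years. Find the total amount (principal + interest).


Total amount formula: A = P(1 + rt) = P + P·r·t
Interest: I = P × r × t = $3,000.00 × 0.078 × 8 = $1,872.00
A = P + I = $3,000.00 + $1,872.00 = $4,872.00

A = P + I = P(1 + rt) = $4,872.00


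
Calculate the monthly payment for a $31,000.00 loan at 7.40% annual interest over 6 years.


Loan payment formula: PMT = PV × r / (1 − (1 + r)^(−n))
Monthly rate r = 0.074/12 ≈ 0.00616667, n = 72 months
Denominator: 1 − (1 + 0.074/12)^(−72) = 0.357659
PMT = $31,000.00 × (0.074/12) / 0.357659
PMT = $534.49 per month

PMT = PV × r / (1-(1+r)^(-n)) = $534.49/month


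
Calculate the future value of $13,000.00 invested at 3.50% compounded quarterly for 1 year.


Compound interest formula: A = P(1 + r/n)^(nt)
A = $13,000.00 × (1 + 0.035/4)^(4 × 1)
Growth factor: (1 + 0.035/4)^4 = 1.035462
A = $13,000.00 × 1.035462
A = $13,461.01

A = P(1 + r/n)^(nt) = $13,461.01


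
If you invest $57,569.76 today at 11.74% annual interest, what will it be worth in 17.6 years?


Future value formula: FV = PV × (1 + r)^t
FV = $57,569.76 × (1 + 0.1174)^17.6
FV = $57,569.76 × 7.0546024
FV = $406,131.77

FV = PV × (1 + r)^t = $406,131.77


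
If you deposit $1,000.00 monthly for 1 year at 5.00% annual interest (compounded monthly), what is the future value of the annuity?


Future value of an ordinary annuity: FV = PMT × ((1 + r)^n − 1) / r
Monthly rate r = 0.05/12 ≈ 0.00416667, n = 12
FV = $1,000.00 × ((1 + 0.05/12)^12 − 1) / (0.05/12)
FV = $1,000.00 × 12.2788555
FV = $12,278.86

FV = PMT × ((1+r)^n - 1)/r = $12,278.86


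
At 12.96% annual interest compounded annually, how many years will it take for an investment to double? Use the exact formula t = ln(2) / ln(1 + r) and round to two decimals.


Doubling condition: (1 + r)^t = 2
Take ln of both sides: t × ln(1 + r) = ln(2)
t = ln(2) / ln(1 + r)
t = 0.693147 / 0.121864
t = 5.69

t = ln(2) / ln(1 + r) = 5.69 years


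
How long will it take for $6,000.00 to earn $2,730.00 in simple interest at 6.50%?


Rearrange the simple interest formula for t:
I = P × r × t  ⇒  t = I / (P × r)
t = $2,730.00 / ($6,000.00 × 0.065)
t = 7

t = I/(P×r) = 7 years


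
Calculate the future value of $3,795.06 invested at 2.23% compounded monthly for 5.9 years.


Compound interest formula: A = P(1 + r/n)^(nt)
A = $3,795.06 × (1 + 0.0223/12)^(12 × 5.9)
Growth factor: (1 + 0.0223/12)^70.8 = 1.140478
A = $3,795.06 × 1.140478
A = $4,328.18

A = P(1 + r/n)^(nt) = $4,328.18


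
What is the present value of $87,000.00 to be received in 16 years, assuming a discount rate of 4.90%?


Present value formula: PV = FV / (1 + r)^t
PV = $87,000.00 / (1 + 0.049)^16
PV = $87,000.00 / 2.1498483
PV = $40,467.97

PV = FV / (1 + r)^t = $40,467.97


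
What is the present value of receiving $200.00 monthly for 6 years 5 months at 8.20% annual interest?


Present value of an ordinary annuity: PV = PMT × (1 − (1 + r)^(−n)) / r
Monthly rate r = 0.082/12 ≈ 0.00683333, n = 77
PV = $200.00 × (1 − (1 + 0.082/12)^(−77)) / (0.082/12)
PV = $200.00 × 59.718443
PV = $11,943.69

PV = PMT × (1-(1+r)^(-n))/r = $11,943.69


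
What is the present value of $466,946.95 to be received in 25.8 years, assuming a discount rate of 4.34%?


Present value formula: PV = FV / (1 + r)^t
PV = $466,946.95 / (1 + 0.0434)^25.8
PV = $466,946.95 / 2.9924815
PV = $156,040.05

PV = FV / (1 + r)^t = $156,040.05


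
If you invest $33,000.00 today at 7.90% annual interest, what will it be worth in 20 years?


Future value formula: FV = PV × (1 + r)^t
FV = $33,000.00 × (1 + 0.079)^20
FV = $33,000.00 × 4.5753982
FV = $150,988.14

FV = PV × (1 + r)^t = $150,988.14


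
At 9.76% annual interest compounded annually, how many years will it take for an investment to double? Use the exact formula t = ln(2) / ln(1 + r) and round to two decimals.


Doubling condition: (1 + r)^t = 2
Take ln of both sides: t × ln(1 + r) = ln(2)
t = ln(2) / ln(1 + r)
t = 0.693147 / 0.093126
t = 7.44

t = ln(2) / ln(1 + r) = 7.44 years


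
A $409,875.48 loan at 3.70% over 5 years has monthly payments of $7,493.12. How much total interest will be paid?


Total paid over the life of the loan = PMT × n.
Total paid = $7,493.12 × 60 = $449,587.20
Total interest = total paid − principal = $449,587.20 − $409,875.48 = $39,711.72

Total interest = (PMT × n) - PV = $39,711.72


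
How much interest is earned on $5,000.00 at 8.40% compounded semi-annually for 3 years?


Compound interest earned = final amount − principal.
A = P(1 + r/n)^(nt) = $5,000.00 × (1 + 0.084/2)^(2 × 3) = $6,399.95
Interest = A − P = $6,399.95 − $5,000.00 = $1,399.95

Interest = A - P = $1,399.95


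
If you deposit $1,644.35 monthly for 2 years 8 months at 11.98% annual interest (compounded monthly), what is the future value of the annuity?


Future value of an ordinary annuity: FV = PMT × ((1 + r)^n − 1) / r
Monthly rate r = 0.1198/12 ≈ 0.00998333, n = 32
FV = $1,644.35 × ((1 + 0.1198/12)^32 − 1) / (0.1198/12)
FV = $1,644.35 × 37.483956
FV = $61,636.74

FV = PMT × ((1+r)^n - 1)/r = $61,636.74


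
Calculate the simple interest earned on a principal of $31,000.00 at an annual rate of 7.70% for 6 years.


Simple interest formula: I = P × r × t
I = $31,000.00 × 0.077 × 6
I = $14,322.00

I = P × r × t = $14,322.00


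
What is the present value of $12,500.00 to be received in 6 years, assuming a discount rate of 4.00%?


Present value formula: PV = FV / (1 + r)^t
PV = $12,500.00 / (1 + 0.04)^6
PV = $12,500.00 / 1.265319
PV = $9,878.93

PV = FV / (1 + r)^t = $9,878.93


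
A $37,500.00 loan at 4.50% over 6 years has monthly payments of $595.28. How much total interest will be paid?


Total paid over the life of the loan = PMT × n.
Total paid = $595.28 × 72 = $42,860.16
Total interest = total paid − principal = $42,860.16 − $37,500.00 = $5,360.16

Total interest = (PMT × n) - PV = $5,360.16


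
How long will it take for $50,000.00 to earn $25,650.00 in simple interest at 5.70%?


Rearrange the simple interest formula for t:
I = P × r × t  ⇒  t = I / (P × r)
t = $25,650.00 / ($50,000.00 × 0.057)
t = 9

t = I/(P×r) = 9 years


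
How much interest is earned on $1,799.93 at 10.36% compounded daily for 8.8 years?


Compound interest earned = final amount − principal.
A = P(1 + r/n)^(nt) = $1,799.93 × (1 + 0.1036/365)^(365 × 8.8) = $4,478.55
Interest = A − P = $4,478.55 − $1,799.93 = $2,678.62

Interest = A - P = $2,678.62


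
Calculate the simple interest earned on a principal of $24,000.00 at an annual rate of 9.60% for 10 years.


Simple interest formula: I = P × r × t
I = $24,000.00 × 0.096 × 10
I = $23,040.00

I = P × r × t = $23,040.00


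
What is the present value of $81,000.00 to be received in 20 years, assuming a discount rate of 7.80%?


Present value formula: PV = FV / (1 + r)^t
PV = $81,000.00 / (1 + 0.078)^20
PV = $81,000.00 / 4.4913326
PV = $18,034.74

PV = FV / (1 + r)^t = $18,034.74


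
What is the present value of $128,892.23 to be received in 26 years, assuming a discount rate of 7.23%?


Present value formula: PV = FV / (1 + r)^t
PV = $128,892.23 / (1 + 0.0723)^26
PV = $128,892.23 / 6.140786
PV = $20,989.53

PV = FV / (1 + r)^t = $20,989.53


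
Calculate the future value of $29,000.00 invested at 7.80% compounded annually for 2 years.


Compound interest formula: A = P(1 + r/n)^(nt)
A = $29,000.00 × (1 + 0.078/1)^(1 × 2)
Growth factor: (1 + 0.078/1)^2 = 1.162084
A = $29,000.00 × 1.162084
A = $33,700.44

A = P(1 + r/n)^(nt) = $33,700.44


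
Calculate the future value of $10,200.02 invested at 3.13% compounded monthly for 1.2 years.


Compound interest formula: A = P(1 + r/n)^(nt)
A = $10,200.02 × (1 + 0.0313/12)^(12 × 1.2)
Growth factor: (1 + 0.0313/12)^14.4 = 1.0382235
A = $10,200.02 × 1.0382235
A = $10,589.90

A = P(1 + r/n)^(nt) = $10,589.90


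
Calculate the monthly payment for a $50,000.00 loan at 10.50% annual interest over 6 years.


Loan payment formula: PMT = PV × r / (1 − (1 + r)^(−n))
Monthly rate r = 0.105/12 = 0.00875, n = 72 months
Denominator: 1 − (1 + 0.105/12)^(−72) = 0.465947
PMT = $50,000.00 × (0.105/12) / 0.465947
PMT = $938.95 per month

PMT = PV × r / (1-(1+r)^(-n)) = $938.95/month


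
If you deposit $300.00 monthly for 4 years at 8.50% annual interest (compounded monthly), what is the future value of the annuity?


Future value of an ordinary annuity: FV = PMT × ((1 + r)^n − 1) / r
Monthly rate r = 0.085/12 ≈ 0.00708333, n = 48
FV = $300.00 × ((1 + 0.085/12)^48 − 1) / (0.085/12)
FV = $300.00 × 56.931495
FV = $17,079.45

FV = PMT × ((1+r)^n - 1)/r = $17,079.45
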